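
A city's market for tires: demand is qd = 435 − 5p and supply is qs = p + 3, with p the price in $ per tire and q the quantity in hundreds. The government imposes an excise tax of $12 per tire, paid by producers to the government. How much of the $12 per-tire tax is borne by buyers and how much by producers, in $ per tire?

Buyers bear $2 per tire; producers bear $10 per tire.

Before the tax: set 435 − 5p = p + 3 → p* = $72, q* = 75.
With the tax collected from producers, supply shifts: qs = (p − 12) + 3.
Solving gives q = 65 with buyers paying $74 and producers receiving $62 (the $12 wedge).
Burden on buyers: $2; on producers: $10. (They sum to $12.)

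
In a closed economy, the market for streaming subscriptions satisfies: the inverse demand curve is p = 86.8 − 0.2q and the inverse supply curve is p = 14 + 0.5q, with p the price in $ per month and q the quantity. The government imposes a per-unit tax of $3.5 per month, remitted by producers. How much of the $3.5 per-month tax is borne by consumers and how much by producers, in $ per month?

Consumers bear $1 per month; producers bear $2.5 per month.

Rewrite in direct form: qd = 434 − 5p and qs = 2p − 28.
Without the tax, 434 − 5p = 2p − 28 gives 7p = 462, so p* = $66 and q* = 104.
With the tax collected from producers, supply shifts: qs = 2(p − 3.5) − 28.
New equilibrium: consumers pay $67, producers receive $63.5, q = 99. (Wedge: pb − ps = 3.5.)
Burden on consumers: $1; on producers: $2.5. (They sum to $3.5.)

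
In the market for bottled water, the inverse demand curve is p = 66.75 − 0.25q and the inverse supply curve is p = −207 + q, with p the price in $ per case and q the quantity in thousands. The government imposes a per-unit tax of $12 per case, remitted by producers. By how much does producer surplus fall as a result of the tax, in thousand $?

Producer surplus falls by $2056.32 thousand.

Inverting to q(p) form: qd = 267 − 4p; qs = p + 207.
Before the tax: set 267 − 4p = p + 207 → p* = $12, q* = 219.
With the tax collected from producers, supply shifts: qs = (p − 12) + 207.
New equilibrium: buyers pay $14.4, producers receive $2.4, q = 209.4. (Wedge: pb − ps = 12.)
ΔPS is the trapezoid between Q = 209.4 and Q = 219 of height $9.6: ½ · (219 + 209.4) · 9.6 = $2056.32.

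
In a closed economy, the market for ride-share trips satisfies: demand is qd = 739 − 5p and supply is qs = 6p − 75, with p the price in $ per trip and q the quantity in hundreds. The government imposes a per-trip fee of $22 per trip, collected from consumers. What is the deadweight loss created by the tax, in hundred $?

Without the tax, 739 − 5p = 6p − 75 gives 11p = 814, so p* = $74 and q* = 369.
With the tax collected from consumers, demand (in seller-price terms) shifts: qd = 739 − 5(p + 22).
Solving gives q = 309 with consumers paying $86 and sellers receiving $64 (the $22 wedge).
Quantity falls by |ΔQ| = |369 − 309| = 60.
DWL = ½ · t · |ΔQ| = ½ · 22 · 60 = $660.

Deadweight loss = $660 hundred.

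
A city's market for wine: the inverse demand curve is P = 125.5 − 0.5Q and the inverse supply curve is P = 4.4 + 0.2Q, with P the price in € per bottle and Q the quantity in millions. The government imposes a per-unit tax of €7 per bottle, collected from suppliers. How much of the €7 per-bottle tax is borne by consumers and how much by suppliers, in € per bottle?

Consumers bear €5 per bottle; suppliers bear €2 per bottle.

Rewrite in direct form: Qd = 251 − 2P and Qs = 5P − 22.
Without the tax, 251 − 2P = 5P − 22 gives 7P = 273, so P* = €39 and Q* = 173.
With the tax collected from suppliers, supply shifts: Qs = 5(P − 7) − 22.
Solving gives Q = 163 with consumers paying €44 and suppliers receiving €37 (the €7 wedge).
Burden on consumers: €5; on suppliers: €2. (They sum to €7.)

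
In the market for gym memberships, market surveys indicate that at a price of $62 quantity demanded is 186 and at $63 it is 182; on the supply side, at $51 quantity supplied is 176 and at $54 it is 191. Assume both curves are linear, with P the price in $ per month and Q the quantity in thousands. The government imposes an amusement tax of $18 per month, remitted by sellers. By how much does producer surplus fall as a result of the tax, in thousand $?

Demand slope: (182 − 186)/(63 − 62) = -4, so Qd = 434 − 4P.
Supply slope: (191 − 176)/(54 − 51) = 5, so Qs = 5P − 79.
Before the tax: set 434 − 4P = 5P − 79 → P* = $57, Q* = 206.
With the tax collected from sellers, supply shifts: Qs = 5(P − 18) − 79.
New equilibrium: consumers pay $67, sellers receive $49, Q = 166. (Wedge: Pb − Ps = 18.)
ΔPS is the trapezoid between Q = 166 and Q = 206 of height $8: ½ · (206 + 166) · 8 = $1488.

Producer surplus falls by $1488 thousand.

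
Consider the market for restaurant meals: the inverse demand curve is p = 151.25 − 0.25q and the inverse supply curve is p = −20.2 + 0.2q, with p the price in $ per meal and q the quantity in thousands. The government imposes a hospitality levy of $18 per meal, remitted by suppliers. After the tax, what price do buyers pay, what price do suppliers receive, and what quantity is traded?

Rewrite in direct form: qd = 605 − 4p and qs = 5p + 101.
Without the tax, 605 − 4p = 5p + 101 gives 9p = 504, so p* = $56 and q* = 381.
With the tax collected from suppliers, supply shifts: qs = 5(p − 18) + 101.
New equilibrium: buyers pay $66, suppliers receive $48, q = 341. (Wedge: pb − ps = 18.)

Buyers pay $66; suppliers receive $48; quantity = 341.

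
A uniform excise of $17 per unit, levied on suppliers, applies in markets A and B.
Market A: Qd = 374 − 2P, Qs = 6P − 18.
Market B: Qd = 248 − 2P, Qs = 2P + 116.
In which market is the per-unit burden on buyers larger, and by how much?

Market A: pre-tax P* = $49, Q* = 276; post-tax Q = 250.5; per-unit burden on buyers = $12.75.
Market B: pre-tax P* = $33, Q* = 182; post-tax Q = 165; per-unit burden on buyers = $8.5.
Difference: $12.75 vs $8.5 → market A is larger by $4.25.

Market A, by $4.25.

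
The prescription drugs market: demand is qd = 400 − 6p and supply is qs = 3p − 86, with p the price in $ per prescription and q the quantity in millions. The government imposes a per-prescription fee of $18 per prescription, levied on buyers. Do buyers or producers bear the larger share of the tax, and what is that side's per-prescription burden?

Producers bear the larger share: $12 per prescription.

Before the tax: set 400 − 6p = 3p − 86 → p* = $54, q* = 76.
With the tax collected from buyers, demand (in seller-price terms) shifts: qd = 400 − 6(p + 18).
Solving gives q = 40 with buyers paying $60 and producers receiving $42 (the $18 wedge).
Per-prescription burden: buyers $6, producers $12.
Producers take the larger share because supply is less price-elastic here (demand slope 6 vs supply slope 3).
The less price-elastic side of the market bears the larger share of a per-unit tax.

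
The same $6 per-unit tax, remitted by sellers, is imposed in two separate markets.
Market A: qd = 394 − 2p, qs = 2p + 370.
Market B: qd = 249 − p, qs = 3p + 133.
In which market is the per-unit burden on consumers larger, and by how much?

Market B, by $1.5.

Market A: pre-tax p* = $6, q* = 382; post-tax q = 376; per-unit burden on consumers = $3.
Market B: pre-tax p* = $29, q* = 220; post-tax q = 215.5; per-unit burden on consumers = $4.5.
Difference: $3 vs $4.5 → market B is larger by $1.5.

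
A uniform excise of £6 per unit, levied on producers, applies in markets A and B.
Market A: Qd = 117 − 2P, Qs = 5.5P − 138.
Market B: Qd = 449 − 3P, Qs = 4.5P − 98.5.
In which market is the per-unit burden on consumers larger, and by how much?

Market A: pre-tax P* = £34, Q* = 49; post-tax Q = 40.2; per-unit burden on consumers = £4.4.
Market B: pre-tax P* = £73, Q* = 230; post-tax Q = 219.2; per-unit burden on consumers = £3.6.
Difference: £4.4 vs £3.6 → market A is larger by £0.8.

Market A, by £0.8.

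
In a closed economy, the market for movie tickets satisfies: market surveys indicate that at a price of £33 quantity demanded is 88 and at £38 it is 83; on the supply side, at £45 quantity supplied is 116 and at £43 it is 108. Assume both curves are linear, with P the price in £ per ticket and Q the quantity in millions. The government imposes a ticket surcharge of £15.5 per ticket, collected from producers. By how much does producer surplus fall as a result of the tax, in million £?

Producer surplus falls by £241.18 million.

Demand slope: (83 − 88)/(38 − 33) = -1, so Qd = 121 − P.
Supply slope: (108 − 116)/(43 − 45) = 4, so Qs = 4P − 64.
Without the tax, 121 − P = 4P − 64 gives 5P = 185, so P* = £37 and Q* = 84.
With the tax collected from producers, supply shifts: Qs = 4(P − 15.5) − 64.
New equilibrium: buyers pay £49.4, producers receive £33.9, Q = 71.6. (Wedge: Pb − Ps = 15.5.)
ΔPS is the trapezoid between Q = 71.6 and Q = 84 of height £3.1: ½ · (84 + 71.6) · 3.1 = £241.18.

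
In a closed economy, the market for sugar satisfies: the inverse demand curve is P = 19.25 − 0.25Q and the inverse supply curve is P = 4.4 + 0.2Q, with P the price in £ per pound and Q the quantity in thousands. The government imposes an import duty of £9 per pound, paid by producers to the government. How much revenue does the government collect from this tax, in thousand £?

Tax revenue = £117 thousand.

Rewrite in direct form: Qd = 77 − 4P and Qs = 5P − 22.
Before the tax: set 77 − 4P = 5P − 22 → P* = £11, Q* = 33.
With the tax collected from producers, supply shifts: Qs = 5(P − 9) − 22.
New equilibrium: consumers pay £16, producers receive £7, Q = 13. (Wedge: Pb − Ps = 9.)
Revenue = t · Q = 9 · 13 = £117.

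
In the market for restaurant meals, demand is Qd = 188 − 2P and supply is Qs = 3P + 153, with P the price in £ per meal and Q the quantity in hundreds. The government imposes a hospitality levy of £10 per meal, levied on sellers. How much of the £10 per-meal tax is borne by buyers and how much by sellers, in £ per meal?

Without the tax, 188 − 2P = 3P + 153 gives 5P = 35, so P* = £7 and Q* = 174.
With the tax collected from sellers, supply shifts: Qs = 3(P − 10) + 153.
Solving gives Q = 162 with buyers paying £13 and sellers receiving £3 (the £10 wedge).
Burden on buyers: £6; on sellers: £4. (They sum to £10.)
The less price-elastic side of the market bears the larger share of a per-unit tax.

Buyers bear £6 per meal; sellers bear £4 per meal.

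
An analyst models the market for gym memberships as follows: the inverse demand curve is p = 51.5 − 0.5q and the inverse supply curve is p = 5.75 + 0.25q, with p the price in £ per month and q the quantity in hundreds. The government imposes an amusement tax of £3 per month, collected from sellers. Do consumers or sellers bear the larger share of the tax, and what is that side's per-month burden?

Rewrite in direct form: qd = 103 − 2p and qs = 4p − 23.
Without the tax, 103 − 2p = 4p − 23 gives 6p = 126, so p* = £21 and q* = 61.
With the tax collected from sellers, supply shifts: qs = 4(p − 3) − 23.
New equilibrium: consumers pay £23, sellers receive £20, q = 57. (Wedge: pb − ps = 3.)
Per-month burden: consumers £2, sellers £1.
Consumers take the larger share because demand is less price-elastic here (demand slope 2 vs supply slope 4).
The less price-elastic side of the market bears the larger share of a per-unit tax.

Consumers bear the larger share: £2 per month.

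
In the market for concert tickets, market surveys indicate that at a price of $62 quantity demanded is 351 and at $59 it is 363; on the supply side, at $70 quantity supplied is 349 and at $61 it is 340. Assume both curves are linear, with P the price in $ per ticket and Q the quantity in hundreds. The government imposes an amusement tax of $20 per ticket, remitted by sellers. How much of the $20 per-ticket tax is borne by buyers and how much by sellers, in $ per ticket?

Buyers bear $4 per ticket; sellers bear $16 per ticket.

Demand slope: (363 − 351)/(59 − 62) = -4, so Qd = 599 − 4P.
Supply slope: (340 − 349)/(61 − 70) = 1, so Qs = P + 279.
Without the tax, 599 − 4P = P + 279 gives 5P = 320, so P* = $64 and Q* = 343.
With the tax collected from sellers, supply shifts: Qs = (P − 20) + 279.
New equilibrium: buyers pay $68, sellers receive $48, Q = 327. (Wedge: Pb − Ps = 20.)
Burden on buyers: $4; on sellers: $16. (They sum to $20.)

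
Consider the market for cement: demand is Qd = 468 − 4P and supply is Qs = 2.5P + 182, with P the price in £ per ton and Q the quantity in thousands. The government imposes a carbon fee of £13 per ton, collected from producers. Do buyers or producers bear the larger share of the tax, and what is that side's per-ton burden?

Without the tax, 468 − 4P = 2.5P + 182 gives 6.5P = 286, so P* = £44 and Q* = 292.
With the tax collected from producers, supply shifts: Qs = 2.5(P − 13) + 182.
Solving gives Q = 272 with buyers paying £49 and producers receiving £36 (the £13 wedge).
Per-ton burden: buyers £5, producers £8.
Producers take the larger share because supply is less price-elastic here (demand slope 4 vs supply slope 2.5).

Producers bear the larger share: £8 per ton.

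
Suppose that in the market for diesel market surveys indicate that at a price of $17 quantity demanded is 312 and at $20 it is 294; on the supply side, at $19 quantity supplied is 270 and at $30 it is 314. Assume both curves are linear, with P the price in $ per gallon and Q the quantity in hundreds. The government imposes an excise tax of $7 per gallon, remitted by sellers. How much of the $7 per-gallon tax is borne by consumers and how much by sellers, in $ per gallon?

Demand slope: (294 − 312)/(20 − 17) = -6, so Qd = 414 − 6P.
Supply slope: (314 − 270)/(30 − 19) = 4, so Qs = 4P + 194.
Before the tax: set 414 − 6P = 4P + 194 → P* = $22, Q* = 282.
With the tax collected from sellers, supply shifts: Qs = 4(P − 7) + 194.
New equilibrium: consumers pay $24.8, sellers receive $17.8, Q = 265.2. (Wedge: Pb − Ps = 7.)
Burden on consumers: $2.8; on sellers: $4.2. (They sum to $7.)
The less price-elastic side of the market bears the larger share of a per-unit tax.

Consumers bear $2.8 per gallon; sellers bear $4.2 per gallon.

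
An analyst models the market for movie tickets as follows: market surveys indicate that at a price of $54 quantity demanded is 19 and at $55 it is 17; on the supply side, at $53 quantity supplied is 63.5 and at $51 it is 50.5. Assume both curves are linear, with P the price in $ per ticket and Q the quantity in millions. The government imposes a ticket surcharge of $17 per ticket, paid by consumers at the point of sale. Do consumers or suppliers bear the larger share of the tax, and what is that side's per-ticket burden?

Demand slope: (17 − 19)/(55 − 54) = -2, so Qd = 127 − 2P.
Supply slope: (50.5 − 63.5)/(51 − 53) = 6.5, so Qs = 6.5P − 281.
Before the tax: set 127 − 2P = 6.5P − 281 → P* = $48, Q* = 31.
With the tax collected from consumers, demand (in seller-price terms) shifts: Qd = 127 − 2(P + 17).
New equilibrium: consumers pay $61, suppliers receive $44, Q = 5. (Wedge: Pb − Ps = 17.)
Per-ticket burden: consumers $13, suppliers $4.
Consumers take the larger share because demand is less price-elastic here (demand slope 2 vs supply slope 6.5).
The less price-elastic side of the market bears the larger share of a per-unit tax.

Consumers bear the larger share: $13 per ticket.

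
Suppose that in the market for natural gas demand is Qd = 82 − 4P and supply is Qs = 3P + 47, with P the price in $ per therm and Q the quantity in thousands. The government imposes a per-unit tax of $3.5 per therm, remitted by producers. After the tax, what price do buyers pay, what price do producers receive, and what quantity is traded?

Before the tax: set 82 − 4P = 3P + 47 → P* = $5, Q* = 62.
With the tax collected from producers, supply shifts: Qs = 3(P − 3.5) + 47.
Solving gives Q = 56 with buyers paying $6.5 and producers receiving $3 (the $3.5 wedge).

Buyers pay $6.5; producers receive $3; quantity = 56.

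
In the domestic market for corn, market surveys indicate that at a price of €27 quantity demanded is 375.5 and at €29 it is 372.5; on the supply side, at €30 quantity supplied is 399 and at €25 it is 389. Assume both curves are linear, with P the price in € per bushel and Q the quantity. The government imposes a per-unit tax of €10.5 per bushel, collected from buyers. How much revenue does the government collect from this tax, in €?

Tax revenue = €3927.

Demand slope: (372.5 − 375.5)/(29 − 27) = -1.5, so Qd = 416 − 1.5P.
Supply slope: (389 − 399)/(25 − 30) = 2, so Qs = 2P + 339.
Before the tax: set 416 − 1.5P = 2P + 339 → P* = €22, Q* = 383.
With the tax collected from buyers, demand (in seller-price terms) shifts: Qd = 416 − 1.5(P + 10.5).
Solving gives Q = 374 with buyers paying €28 and sellers receiving €17.5 (the €10.5 wedge).
Revenue = t · Q = 10.5 · 374 = €3927.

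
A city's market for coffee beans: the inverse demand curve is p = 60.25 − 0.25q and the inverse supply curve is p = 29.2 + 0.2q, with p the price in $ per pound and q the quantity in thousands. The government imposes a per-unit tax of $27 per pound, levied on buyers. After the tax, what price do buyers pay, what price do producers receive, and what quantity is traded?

Rewrite in direct form: qd = 241 − 4p and qs = 5p − 146.
Without the tax, 241 − 4p = 5p − 146 gives 9p = 387, so p* = $43 and q* = 69.
With the tax collected from buyers, demand (in seller-price terms) shifts: qd = 241 − 4(p + 27).
New equilibrium: buyers pay $58, producers receive $31, q = 9. (Wedge: pb − ps = 27.)
The less price-elastic side of the market bears the larger share of a per-unit tax.

Buyers pay $58; producers receive $31; quantity = 9.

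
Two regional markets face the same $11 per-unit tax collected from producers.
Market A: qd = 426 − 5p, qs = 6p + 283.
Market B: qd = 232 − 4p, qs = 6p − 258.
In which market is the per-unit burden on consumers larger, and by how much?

Market B, by $0.6.

Market A: pre-tax p* = $13, q* = 361; post-tax q = 331; per-unit burden on consumers = $6.
Market B: pre-tax p* = $49, q* = 36; post-tax q = 9.6; per-unit burden on consumers = $6.6.
Difference: $6 vs $6.6 → market B is larger by $0.6.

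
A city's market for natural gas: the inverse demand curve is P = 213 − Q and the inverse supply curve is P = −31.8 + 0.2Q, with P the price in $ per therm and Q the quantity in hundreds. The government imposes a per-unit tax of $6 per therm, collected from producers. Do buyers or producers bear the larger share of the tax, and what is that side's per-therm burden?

Rewrite in direct form: Qd = 213 − P and Qs = 5P + 159.
Without the tax, 213 − P = 5P + 159 gives 6P = 54, so P* = $9 and Q* = 204.
With the tax collected from producers, supply shifts: Qs = 5(P − 6) + 159.
New equilibrium: buyers pay $14, producers receive $8, Q = 199. (Wedge: Pb − Ps = 6.)
Per-therm burden: buyers $5, producers $1.
Buyers take the larger share because demand is less price-elastic here (demand slope 1 vs supply slope 5).
The less price-elastic side of the market bears the larger share of a per-unit tax.

Buyers bear the larger share: $5 per therm.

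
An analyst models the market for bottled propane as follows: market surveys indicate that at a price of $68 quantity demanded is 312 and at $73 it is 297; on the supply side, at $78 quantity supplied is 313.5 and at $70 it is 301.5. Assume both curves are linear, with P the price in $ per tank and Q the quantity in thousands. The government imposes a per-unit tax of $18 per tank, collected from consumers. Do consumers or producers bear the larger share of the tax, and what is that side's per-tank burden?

Producers bear the larger share: $12 per tank.

Demand slope: (297 − 312)/(73 − 68) = -3, so Qd = 516 − 3P.
Supply slope: (301.5 − 313.5)/(70 − 78) = 1.5, so Qs = 1.5P + 196.5.
Before the tax: set 516 − 3P = 1.5P + 196.5 → P* = $71, Q* = 303.
With the tax collected from consumers, demand (in seller-price terms) shifts: Qd = 516 − 3(P + 18).
Solving gives Q = 285 with consumers paying $77 and producers receiving $59 (the $18 wedge).
Per-tank burden: consumers $6, producers $12.
Producers take the larger share because supply is less price-elastic here (demand slope 3 vs supply slope 1.5).
The less price-elastic side of the market bears the larger share of a per-unit tax.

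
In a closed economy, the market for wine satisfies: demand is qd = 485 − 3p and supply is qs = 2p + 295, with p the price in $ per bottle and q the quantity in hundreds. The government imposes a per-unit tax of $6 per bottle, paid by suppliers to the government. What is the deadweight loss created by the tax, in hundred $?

Before the tax: set 485 − 3p = 2p + 295 → p* = $38, q* = 371.
With the tax collected from suppliers, supply shifts: qs = 2(p − 6) + 295.
New equilibrium: consumers pay $40.4, suppliers receive $34.4, q = 363.8. (Wedge: pb − ps = 6.)
Quantity falls by |ΔQ| = |371 − 363.8| = 7.2.
DWL = ½ · t · |ΔQ| = ½ · 6 · 7.2 = $21.6.

Deadweight loss = $21.6 hundred.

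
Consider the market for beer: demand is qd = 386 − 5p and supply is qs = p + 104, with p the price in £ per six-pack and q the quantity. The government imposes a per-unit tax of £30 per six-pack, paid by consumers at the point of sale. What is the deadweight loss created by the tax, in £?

Deadweight loss = £375.

Without the tax, 386 − 5p = p + 104 gives 6p = 282, so p* = £47 and q* = 151.
With the tax collected from consumers, demand (in seller-price terms) shifts: qd = 386 − 5(p + 30).
Solving gives q = 126 with consumers paying £52 and suppliers receiving £22 (the £30 wedge).
Quantity falls by |ΔQ| = |151 − 126| = 25.
DWL = ½ · t · |ΔQ| = ½ · 30 · 25 = £375.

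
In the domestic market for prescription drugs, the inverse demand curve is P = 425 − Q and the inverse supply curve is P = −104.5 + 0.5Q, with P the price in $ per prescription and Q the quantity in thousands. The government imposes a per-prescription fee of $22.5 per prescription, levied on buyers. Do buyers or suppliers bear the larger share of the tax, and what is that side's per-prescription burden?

Buyers bear the larger share: $15 per prescription.

Rewrite in direct form: Qd = 425 − P and Qs = 2P + 209.
Without the tax, 425 − P = 2P + 209 gives 3P = 216, so P* = $72 and Q* = 353.
With the tax collected from buyers, demand (in seller-price terms) shifts: Qd = 425 − (P + 22.5).
New equilibrium: buyers pay $87, suppliers receive $64.5, Q = 338. (Wedge: Pb − Ps = 22.5.)
Per-prescription burden: buyers $15, suppliers $7.5.
Buyers take the larger share because demand is less price-elastic here (demand slope 1 vs supply slope 2).
The less price-elastic side of the market bears the larger share of a per-unit tax.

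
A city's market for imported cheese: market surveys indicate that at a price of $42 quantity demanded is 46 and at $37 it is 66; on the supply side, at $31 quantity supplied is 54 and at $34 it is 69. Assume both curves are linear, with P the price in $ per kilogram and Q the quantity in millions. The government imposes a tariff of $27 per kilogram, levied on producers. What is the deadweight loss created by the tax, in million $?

Deadweight loss = $810 million.

Demand slope: (66 − 46)/(37 − 42) = -4, so Qd = 214 − 4P.
Supply slope: (69 − 54)/(34 − 31) = 5, so Qs = 5P − 101.
Without the tax, 214 − 4P = 5P − 101 gives 9P = 315, so P* = $35 and Q* = 74.
With the tax collected from producers, supply shifts: Qs = 5(P − 27) − 101.
Solving gives Q = 14 with consumers paying $50 and producers receiving $23 (the $27 wedge).
Quantity falls by |ΔQ| = |74 − 14| = 60.
DWL = ½ · t · |ΔQ| = ½ · 27 · 60 = $810.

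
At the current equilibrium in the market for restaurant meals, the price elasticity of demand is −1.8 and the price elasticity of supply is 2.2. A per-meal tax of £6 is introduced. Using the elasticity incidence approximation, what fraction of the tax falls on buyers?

Buyers' share ≈ 0.55.

Incidence ratio: buyers' share ≈ εs / (εs + |εd|) = 2.2 / (2.2 + 1.8) = 0.55.
Supply is the more elastic side, so buyers bear the larger share.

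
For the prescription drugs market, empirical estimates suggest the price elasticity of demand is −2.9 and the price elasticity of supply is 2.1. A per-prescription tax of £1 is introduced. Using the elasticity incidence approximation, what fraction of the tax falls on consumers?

Incidence ratio: consumers' share ≈ εs / (εs + |εd|) = 2.1 / (2.1 + 2.9) = 0.42.
Supply is the less elastic side, so consumers bear the smaller share.

Consumers' share ≈ 0.42.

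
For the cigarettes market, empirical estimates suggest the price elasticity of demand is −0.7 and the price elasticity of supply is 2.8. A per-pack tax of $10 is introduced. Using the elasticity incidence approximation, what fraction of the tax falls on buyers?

Buyers' share ≈ 0.8.

Incidence ratio: buyers' share ≈ εs / (εs + |εd|) = 2.8 / (2.8 + 0.7) = 0.8.
Supply is the more elastic side, so buyers bear the larger share.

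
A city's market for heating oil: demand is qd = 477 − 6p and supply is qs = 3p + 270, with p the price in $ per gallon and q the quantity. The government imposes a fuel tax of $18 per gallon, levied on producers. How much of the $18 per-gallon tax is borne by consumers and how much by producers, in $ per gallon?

Before the tax: set 477 − 6p = 3p + 270 → p* = $23, q* = 339.
With the tax collected from producers, supply shifts: qs = 3(p − 18) + 270.
Solving gives q = 303 with consumers paying $29 and producers receiving $11 (the $18 wedge).
Burden on consumers: $6; on producers: $12. (They sum to $18.)
The less price-elastic side of the market bears the larger share of a per-unit tax.

Consumers bear $6 per gallon; producers bear $12 per gallon.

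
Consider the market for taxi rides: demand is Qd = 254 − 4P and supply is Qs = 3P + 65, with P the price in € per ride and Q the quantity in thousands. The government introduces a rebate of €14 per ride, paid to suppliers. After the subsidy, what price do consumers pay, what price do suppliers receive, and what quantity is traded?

Before the subsidy: set 254 − 4P = 3P + 65 → P* = €27, Q* = 146.
With a per-unit subsidy paid to suppliers, each receives P + 14 per unit sold, so supply becomes Qs = 3(P + 14) + 65.
New equilibrium: consumers pay €21, suppliers receive €35, Q = 170. (Wedge: Pb − Ps = −14.)

Consumers pay €21; suppliers receive €35; quantity = 170.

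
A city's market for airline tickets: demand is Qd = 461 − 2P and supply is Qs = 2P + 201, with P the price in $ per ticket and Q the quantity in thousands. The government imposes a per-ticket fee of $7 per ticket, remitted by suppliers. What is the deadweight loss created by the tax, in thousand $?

Without the tax, 461 − 2P = 2P + 201 gives 4P = 260, so P* = $65 and Q* = 331.
With the tax collected from suppliers, supply shifts: Qs = 2(P − 7) + 201.
New equilibrium: consumers pay $68.5, suppliers receive $61.5, Q = 324. (Wedge: Pb − Ps = 7.)
Quantity falls by |ΔQ| = |331 − 324| = 7.
DWL = ½ · t · |ΔQ| = ½ · 7 · 7 = $24.5.

Deadweight loss = $24.5 thousand.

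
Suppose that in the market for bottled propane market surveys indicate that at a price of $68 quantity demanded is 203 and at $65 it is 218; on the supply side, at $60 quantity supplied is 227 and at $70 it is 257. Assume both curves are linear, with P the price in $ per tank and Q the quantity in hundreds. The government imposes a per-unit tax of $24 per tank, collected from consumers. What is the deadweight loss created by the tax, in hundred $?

Demand slope: (218 − 203)/(65 − 68) = -5, so Qd = 543 − 5P.
Supply slope: (257 − 227)/(70 − 60) = 3, so Qs = 3P + 47.
Before the tax: set 543 − 5P = 3P + 47 → P* = $62, Q* = 233.
With the tax collected from consumers, demand (in seller-price terms) shifts: Qd = 543 − 5(P + 24).
Solving gives Q = 188 with consumers paying $71 and sellers receiving $47 (the $24 wedge).
Quantity falls by |ΔQ| = |233 − 188| = 45.
DWL = ½ · t · |ΔQ| = ½ · 24 · 45 = $540.

Deadweight loss = $540 hundred.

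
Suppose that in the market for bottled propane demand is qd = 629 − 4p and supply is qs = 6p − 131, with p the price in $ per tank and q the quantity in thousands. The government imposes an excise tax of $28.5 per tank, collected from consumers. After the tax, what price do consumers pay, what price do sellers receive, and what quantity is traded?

Consumers pay $93.1; sellers receive $64.6; quantity = 256.6.

Without the tax, 629 − 4p = 6p − 131 gives 10p = 760, so p* = $76 and q* = 325.
With the tax collected from consumers, demand (in seller-price terms) shifts: qd = 629 − 4(p + 28.5).
New equilibrium: consumers pay $93.1, sellers receive $64.6, q = 256.6. (Wedge: pb − ps = 28.5.)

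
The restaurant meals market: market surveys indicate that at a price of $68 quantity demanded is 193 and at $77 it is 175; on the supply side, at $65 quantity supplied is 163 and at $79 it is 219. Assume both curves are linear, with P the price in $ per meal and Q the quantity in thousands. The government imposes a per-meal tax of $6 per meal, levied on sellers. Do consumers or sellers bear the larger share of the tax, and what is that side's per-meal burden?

Demand slope: (175 − 193)/(77 − 68) = -2, so Qd = 329 − 2P.
Supply slope: (219 − 163)/(79 − 65) = 4, so Qs = 4P − 97.
Without the tax, 329 − 2P = 4P − 97 gives 6P = 426, so P* = $71 and Q* = 187.
With the tax collected from sellers, supply shifts: Qs = 4(P − 6) − 97.
Solving gives Q = 179 with consumers paying $75 and sellers receiving $69 (the $6 wedge).
Per-meal burden: consumers $4, sellers $2.
Consumers take the larger share because demand is less price-elastic here (demand slope 2 vs supply slope 4).

Consumers bear the larger share: $4 per meal.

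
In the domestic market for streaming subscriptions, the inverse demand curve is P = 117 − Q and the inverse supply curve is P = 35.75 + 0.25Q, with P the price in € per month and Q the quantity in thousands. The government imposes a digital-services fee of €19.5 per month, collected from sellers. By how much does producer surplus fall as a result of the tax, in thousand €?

Inverting to Q(P) form: Qd = 117 − P; Qs = 4P − 143.
Without the tax, 117 − P = 4P − 143 gives 5P = 260, so P* = €52 and Q* = 65.
With the tax collected from sellers, supply shifts: Qs = 4(P − 19.5) − 143.
Solving gives Q = 49.4 with buyers paying €67.6 and sellers receiving €48.1 (the €19.5 wedge).
ΔPS is the trapezoid between Q = 49.4 and Q = 65 of height €3.9: ½ · (65 + 49.4) · 3.9 = €223.08.

Producer surplus falls by €223.08 thousand.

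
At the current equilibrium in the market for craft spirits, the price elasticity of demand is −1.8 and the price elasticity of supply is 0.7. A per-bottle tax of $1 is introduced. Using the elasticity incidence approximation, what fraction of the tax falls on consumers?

Consumers' share ≈ 0.28.

Incidence ratio: consumers' share ≈ εs / (εs + |εd|) = 0.7 / (0.7 + 1.8) = 0.28.
Supply is the less elastic side, so consumers bear the smaller share.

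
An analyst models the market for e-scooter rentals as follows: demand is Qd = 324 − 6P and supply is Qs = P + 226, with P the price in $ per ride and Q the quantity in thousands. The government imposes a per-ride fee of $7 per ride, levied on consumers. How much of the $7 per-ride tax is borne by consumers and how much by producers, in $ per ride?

Consumers bear $1 per ride; producers bear $6 per ride.

Before the tax: set 324 − 6P = P + 226 → P* = $14, Q* = 240.
With the tax collected from consumers, demand (in seller-price terms) shifts: Qd = 324 − 6(P + 7).
New equilibrium: consumers pay $15, producers receive $8, Q = 234. (Wedge: Pb − Ps = 7.)
Burden on consumers: $1; on producers: $6. (They sum to $7.)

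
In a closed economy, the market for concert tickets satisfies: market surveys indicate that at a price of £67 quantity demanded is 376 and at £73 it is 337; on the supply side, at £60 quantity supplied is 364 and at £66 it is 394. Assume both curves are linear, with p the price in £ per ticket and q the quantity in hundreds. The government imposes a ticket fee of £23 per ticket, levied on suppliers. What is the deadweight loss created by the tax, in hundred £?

Demand slope: (337 − 376)/(73 − 67) = -6.5, so qd = 811.5 − 6.5p.
Supply slope: (394 − 364)/(66 − 60) = 5, so qs = 5p + 64.
Without the tax, 811.5 − 6.5p = 5p + 64 gives 11.5p = 747.5, so p* = £65 and q* = 389.
With the tax collected from suppliers, supply shifts: qs = 5(p − 23) + 64.
Solving gives q = 324 with buyers paying £75 and suppliers receiving £52 (the £23 wedge).
Quantity falls by |ΔQ| = |389 − 324| = 65.
DWL = ½ · t · |ΔQ| = ½ · 23 · 65 = £747.5.

Deadweight loss = £747.5 hundred.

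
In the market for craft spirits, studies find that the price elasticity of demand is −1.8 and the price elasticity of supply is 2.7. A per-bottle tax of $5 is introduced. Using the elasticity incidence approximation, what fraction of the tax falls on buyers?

Incidence ratio: buyers' share ≈ εs / (εs + |εd|) = 2.7 / (2.7 + 1.8) = 0.6.
Supply is the more elastic side, so buyers bear the larger share.

Buyers' share ≈ 0.6.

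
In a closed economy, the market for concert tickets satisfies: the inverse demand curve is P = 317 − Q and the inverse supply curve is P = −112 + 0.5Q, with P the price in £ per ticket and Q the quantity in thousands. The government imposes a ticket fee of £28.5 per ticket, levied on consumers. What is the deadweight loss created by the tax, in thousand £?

Rewrite in direct form: Qd = 317 − P and Qs = 2P + 224.
Before the tax: set 317 − P = 2P + 224 → P* = £31, Q* = 286.
With the tax collected from consumers, demand (in seller-price terms) shifts: Qd = 317 − (P + 28.5).
Solving gives Q = 267 with consumers paying £50 and sellers receiving £21.5 (the £28.5 wedge).
Quantity falls by |ΔQ| = |286 − 267| = 19.
DWL = ½ · t · |ΔQ| = ½ · 28.5 · 19 = £270.75.

Deadweight loss = £270.75 thousand.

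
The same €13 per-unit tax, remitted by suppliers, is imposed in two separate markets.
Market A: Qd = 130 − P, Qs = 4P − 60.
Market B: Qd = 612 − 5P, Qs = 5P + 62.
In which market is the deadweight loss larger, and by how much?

Market A: pre-tax P* = €38, Q* = 92; post-tax Q = 81.6; deadweight loss = €67.6.
Market B: pre-tax P* = €55, Q* = 337; post-tax Q = 304.5; deadweight loss = €211.25.
Difference: €67.6 vs €211.25 → market B is larger by €143.65.

Market B, by €143.65.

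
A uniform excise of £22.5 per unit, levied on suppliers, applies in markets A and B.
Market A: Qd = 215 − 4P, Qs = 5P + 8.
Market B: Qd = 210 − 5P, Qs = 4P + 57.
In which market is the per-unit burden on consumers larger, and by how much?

Market A: pre-tax P* = £23, Q* = 123; post-tax Q = 73; per-unit burden on consumers = £12.5.
Market B: pre-tax P* = £17, Q* = 125; post-tax Q = 75; per-unit burden on consumers = £10.
Difference: £12.5 vs £10 → market A is larger by £2.5.

Market A, by £2.5.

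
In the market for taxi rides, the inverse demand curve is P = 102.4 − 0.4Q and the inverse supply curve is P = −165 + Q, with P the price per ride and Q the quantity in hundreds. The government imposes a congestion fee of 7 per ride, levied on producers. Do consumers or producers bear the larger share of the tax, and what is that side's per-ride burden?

Inverting to Q(P) form: Qd = 256 − 2.5P; Qs = P + 165.
Without the tax, 256 − 2.5P = P + 165 gives 3.5P = 91, so P* = 26 and Q* = 191.
With the tax collected from producers, supply shifts: Qs = (P − 7) + 165.
Solving gives Q = 186 with consumers paying 28 and producers receiving 21 (the 7 wedge).
Per-ride burden: consumers 2, producers 5.
Producers take the larger share because supply is less price-elastic here (demand slope 2.5 vs supply slope 1).

Producers bear the larger share: 5 per ride.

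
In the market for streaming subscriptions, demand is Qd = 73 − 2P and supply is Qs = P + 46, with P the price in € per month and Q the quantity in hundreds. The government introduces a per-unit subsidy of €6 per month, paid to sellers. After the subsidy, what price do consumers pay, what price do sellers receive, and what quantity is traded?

Consumers pay €7; sellers receive €13; quantity = 59.

Without the subsidy, 73 − 2P = P + 46 gives 3P = 27, so P* = €9 and Q* = 55.
With a per-unit subsidy paid to sellers, each receives P + 6 per unit sold, so supply becomes Qs = (P + 6) + 46.
Solving gives Q = 59 with consumers paying €7 and sellers receiving €13 (the €6 wedge).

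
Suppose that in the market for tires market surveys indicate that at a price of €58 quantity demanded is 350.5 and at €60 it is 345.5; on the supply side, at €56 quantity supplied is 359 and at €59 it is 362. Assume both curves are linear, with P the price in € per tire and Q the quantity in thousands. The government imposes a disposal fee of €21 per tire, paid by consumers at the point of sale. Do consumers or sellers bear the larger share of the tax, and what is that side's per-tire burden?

Sellers bear the larger share: €15 per tire.

Demand slope: (345.5 − 350.5)/(60 − 58) = -2.5, so Qd = 495.5 − 2.5P.
Supply slope: (362 − 359)/(59 − 56) = 1, so Qs = P + 303.
Before the tax: set 495.5 − 2.5P = P + 303 → P* = €55, Q* = 358.
With the tax collected from consumers, demand (in seller-price terms) shifts: Qd = 495.5 − 2.5(P + 21).
New equilibrium: consumers pay €61, sellers receive €40, Q = 343. (Wedge: Pb − Ps = 21.)
Per-tire burden: consumers €6, sellers €15.
Sellers take the larger share because supply is less price-elastic here (demand slope 2.5 vs supply slope 1).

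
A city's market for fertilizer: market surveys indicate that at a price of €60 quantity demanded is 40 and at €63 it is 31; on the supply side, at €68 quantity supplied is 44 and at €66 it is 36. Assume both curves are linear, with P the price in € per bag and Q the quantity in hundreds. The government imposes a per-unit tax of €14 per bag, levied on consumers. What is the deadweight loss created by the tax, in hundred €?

Demand slope: (31 − 40)/(63 − 60) = -3, so Qd = 220 − 3P.
Supply slope: (36 − 44)/(66 − 68) = 4, so Qs = 4P − 228.
Before the tax: set 220 − 3P = 4P − 228 → P* = €64, Q* = 28.
With the tax collected from consumers, demand (in seller-price terms) shifts: Qd = 220 − 3(P + 14).
New equilibrium: consumers pay €72, producers receive €58, Q = 4. (Wedge: Pb − Ps = 14.)
Quantity falls by |ΔQ| = |28 − 4| = 24.
DWL = ½ · t · |ΔQ| = ½ · 14 · 24 = €168.

Deadweight loss = €168 hundred.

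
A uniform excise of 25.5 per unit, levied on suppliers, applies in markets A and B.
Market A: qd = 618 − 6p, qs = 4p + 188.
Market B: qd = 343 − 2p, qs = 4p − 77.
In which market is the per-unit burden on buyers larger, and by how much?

Market B, by 6.8.

Market A: pre-tax p* = 43, q* = 360; post-tax q = 298.8; per-unit burden on buyers = 10.2.
Market B: pre-tax p* = 70, q* = 203; post-tax q = 169; per-unit burden on buyers = 17.
Difference: 10.2 vs 17 → market B is larger by 6.8.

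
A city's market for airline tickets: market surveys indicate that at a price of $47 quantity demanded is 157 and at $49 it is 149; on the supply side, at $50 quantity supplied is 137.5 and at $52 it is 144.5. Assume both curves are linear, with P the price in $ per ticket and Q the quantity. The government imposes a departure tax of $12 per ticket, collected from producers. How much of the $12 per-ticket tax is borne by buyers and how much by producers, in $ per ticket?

Buyers bear $5.6 per ticket; producers bear $6.4 per ticket.

Demand slope: (149 − 157)/(49 − 47) = -4, so Qd = 345 − 4P.
Supply slope: (144.5 − 137.5)/(52 − 50) = 3.5, so Qs = 3.5P − 37.5.
Without the tax, 345 − 4P = 3.5P − 37.5 gives 7.5P = 382.5, so P* = $51 and Q* = 141.
With the tax collected from producers, supply shifts: Qs = 3.5(P − 12) − 37.5.
Solving gives Q = 118.6 with buyers paying $56.6 and producers receiving $44.6 (the $12 wedge).
Burden on buyers: $5.6; on producers: $6.4. (They sum to $12.)
The less price-elastic side of the market bears the larger share of a per-unit tax.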